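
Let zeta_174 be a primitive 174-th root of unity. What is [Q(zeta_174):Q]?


The degree equals Euler's totient phi(174).
174 = 2 * 3 * 29
phi(174) = 56

56


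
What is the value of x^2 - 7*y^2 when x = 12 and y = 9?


x^2 - d*y^2
= 12^2 - 7*9^2
= 144 - 567
= -423

-423


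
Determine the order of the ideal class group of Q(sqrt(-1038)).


K = Q(sqrt(-1038)). d mod 4 = 2, so D = disc(K) = 4d = -4152
h(K) equals the number of primitive reduced positive-definite forms (a, b, c) = a*x^2 + b*x*y + c*y^2 with b^2 - 4ac = D,
where reduced means |b| <= a <= c, with b >= 0 whenever |b| = a or a = c, and primitive means gcd(a, b, c) = 1.
Reduced forces 3a^2 <= |D| = 4152, so 1 <= a <= 37; b must have the parity of D, and c = (b^2 - D)/(4a) must be an integer >= a.
Enumerate a = 1..37, b in [-a, a]:
  a=1: (1, 0, 1038)  [1]
  a=2: (2, 0, 519)  [1]
  a=3: (3, 0, 346)  [1]
  a=4..5: none
  a=6: (6, 0, 173)  [1]
  a=7..16: none
  a=17: (17, -8, 62), (17, 8, 62)  [2]
  a=18: none
  a=19: (19, -16, 58), (19, 16, 58)  [2]
  a=20..28: none
  a=29: (29, -16, 38), (29, 16, 38)  [2]
  a=30: none
  a=31: (31, -8, 34), (31, 8, 34)  [2]
  a=32..37: none
Total reduced forms: 1 + 1 + 1 + 1 + 2 + 2 + 2 + 2 = 12
h = 12

12


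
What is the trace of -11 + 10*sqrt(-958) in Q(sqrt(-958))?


Tr(a + b*sqrt(d)) = (a + b*sqrt(d)) + (a - b*sqrt(d)) = 2a
= 2 * (-11)
= -22

-22


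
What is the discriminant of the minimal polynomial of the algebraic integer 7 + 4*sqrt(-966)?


The element 7 + 4*sqrt(-966) has minimal polynomial:
x^2 - 14*x + 15505
Discriminant = (-14)^2 - 4*(15505)
= 196 - 62020
= -61824

-61824


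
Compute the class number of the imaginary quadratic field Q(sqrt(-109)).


K = Q(sqrt(-109)). d mod 4 = 3, so D = disc(K) = 4d = -436
h(K) equals the number of primitive reduced positive-definite forms (a, b, c) = a*x^2 + b*x*y + c*y^2 with b^2 - 4ac = D,
where reduced means |b| <= a <= c, with b >= 0 whenever |b| = a or a = c, and primitive means gcd(a, b, c) = 1.
Reduced forces 3a^2 <= |D| = 436, so 1 <= a <= 12; b must have the parity of D, and c = (b^2 - D)/(4a) must be an integer >= a.
Enumerate a = 1..12, b in [-a, a]:
  a=1: (1, 0, 109)  [1]
  a=2: (2, 2, 55)  [1]
  a=3..4: none
  a=5: (5, -2, 22), (5, 2, 22)  [2]
  a=6..9: none
  a=10: (10, -2, 11), (10, 2, 11)  [2]
  a=11..12: none
Total reduced forms: 1 + 1 + 2 + 2 = 6
h = 6

6


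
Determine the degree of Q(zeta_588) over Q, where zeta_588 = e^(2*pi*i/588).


The degree equals Euler's totient phi(588).
588 = 2^2 * 3 * 7^2
phi(588) = 168

168


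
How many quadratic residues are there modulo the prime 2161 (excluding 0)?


For prime p, the number of non-zero quadratic residues is (p-1)/2.
= (2161-1)/2
= 1080

1080


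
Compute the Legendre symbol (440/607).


p = 607 is prime, so compute (440/607) with the reciprocity algorithm (Jacobi-symbol steps: pull out 2s via (2/n), flip via reciprocity, reduce):
  pull out 2: (2/607) = +1  (since 607 mod 8 = 7)
  pull out 2: (2/607) = +1  (since 607 mod 8 = 7)
  pull out 2: (2/607) = +1  (since 607 mod 8 = 7)
  reciprocity: (55/607) -> -(607/55)
  reduce: (2/55)
  pull out 2: (2/55) = +1  (since 55 mod 8 = 7)
  (1/55) = 1
Product of signs = -1
(440/607) = -1

-1


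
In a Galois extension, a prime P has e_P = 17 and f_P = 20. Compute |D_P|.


|D_P| = e * f
= 17 * 20
= 340

340


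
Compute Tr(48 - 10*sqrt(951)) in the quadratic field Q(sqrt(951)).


Tr(a + b*sqrt(d)) = (a + b*sqrt(d)) + (a - b*sqrt(d)) = 2a
= 2 * (48)
= 96

96


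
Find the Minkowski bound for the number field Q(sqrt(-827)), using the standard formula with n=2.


d = -827, d mod 4 = 1, so disc(K) = d = -827; |disc(K)| = 827
Imaginary quadratic field, so n = 2, s = r2 = 1, r1 = 0
M = (n!/n^n) * (4/pi)^s * sqrt(|disc(K)|) = (2!/2^2) * (4/pi)^1 * sqrt(827)
= 0.5 * 1.273240 * 28.757608
= 18.3077

18.3077


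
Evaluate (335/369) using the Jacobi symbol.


Compute (335/369) via quadratic reciprocity:
  reciprocity: (335/369) -> +(369/335)
  reduce: (34/335)
  pull out 2: (2/335) = +1  (since 335 mod 8 = 7)
  reciprocity: (17/335) -> +(335/17)
  reduce: (12/17)
  pull out 2: (2/17) = +1  (since 17 mod 8 = 1)
  pull out 2: (2/17) = +1  (since 17 mod 8 = 1)
  reciprocity: (3/17) -> +(17/3)
  reduce: (2/3)
  pull out 2: (2/3) = -1  (since 3 mod 8 = 3)
  (1/3) = 1
Product of signs = -1

-1


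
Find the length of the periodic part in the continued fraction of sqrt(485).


Run the CF algorithm for sqrt(485).
a_0 = floor(sqrt(485)) = 22; set m_0=0, q_0=1.
Recurrence: m' = q*a - m,  q' = (d - m'^2)/q,  a' = floor((a_0 + m')/q').
  step 1: m=22, q=1, a=44
a_1 = 2*a_0 = 44, so the period closes here.
sqrt(485) = [22; 44]
Period length = 1

1


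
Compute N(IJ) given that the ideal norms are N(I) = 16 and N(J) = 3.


N(IJ) = N(I) * N(J)
= 16 * 3
= 48

48


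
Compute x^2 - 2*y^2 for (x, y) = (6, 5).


x^2 - d*y^2
= 6^2 - 2*5^2
= 36 - 50
= -14

-14


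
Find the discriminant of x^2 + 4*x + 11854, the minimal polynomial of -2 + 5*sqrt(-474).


The element -2 + 5*sqrt(-474) has minimal polynomial:
x^2 + 4*x + 11854
Discriminant = (4)^2 - 4*(11854)
= 16 - 47416
= -47400

-47400


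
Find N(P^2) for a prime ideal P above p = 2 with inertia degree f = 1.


N(P^a) = p^(a*f)
= 2^(2*1)
= 2^2
= 4

4


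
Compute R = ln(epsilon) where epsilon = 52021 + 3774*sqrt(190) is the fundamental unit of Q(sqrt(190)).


epsilon = 52021 + 3774*sqrt(190)
= 104042.0000
R = ln(104042.0000)
= 11.5525

11.5525


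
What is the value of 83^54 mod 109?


p = 109 is prime and the exponent is (p-1)/2 = 54, so by Euler's criterion 83^54 = (83/109) = +1 or -1 mod 109.
Compute by square-and-multiply:
  54 = 32 + 16 + 4 + 2 (binary 110110)
  Repeated squaring mod 109: 83^1 = 83, 83^2 = 22, 83^4 = 48, 83^8 = 15, 83^16 = 7, 83^32 = 49
  83^54 = 83^32 * 83^16 * 83^4 * 83^2 = 49 * 7 * 48 * 22 mod 109
    49 * 7 = 343 = 16 mod 109
    16 * 48 = 768 = 5 mod 109
    5 * 22 = 110 = 1 mod 109
  83^54 = 1 mod 109
Result 1: 83 is a quadratic residue mod 109.
83^54 mod 109 = 1

1


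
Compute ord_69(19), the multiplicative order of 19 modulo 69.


We want ord_69(19), the smallest k >= 1 with 19^k = 1 mod 69.
n = 69 = 3 * 23, phi(69) = 44; the order divides phi(n).
Divisors of 44: 1, 2, 4, 11, 22, 44
Repeated squaring mod 69: 19^1 = 19, 19^2 = 16, 19^4 = 49, 19^8 = 55, 19^16 = 58, 19^32 = 52
Test divisors in increasing order:
  k=1: 19^1 = 19 mod 69
  k=2: 19^2 = 16 mod 69
  k=4: 19^4 = 49 mod 69
  k=11: 19^11 = 55 * 16 * 19 = 22 mod 69
  k=22: 19^22 = 58 * 49 * 16 = 1 mod 69  <- first divisor giving 1
Order = 22

22


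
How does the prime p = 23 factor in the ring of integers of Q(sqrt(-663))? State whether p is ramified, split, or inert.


K = Q(sqrt(-663)). Since d mod 4 = 1, disc(K) = -663.
Check p | disc: -663 mod 23 = 4.
p does not divide disc. Compute Legendre symbol (d/p):
4^((23-1)/2) mod 23 = 1
(d/p) = 1, so p splits: (p) = P*P' with e=1, f=1, g=2.
Therefore p is split.

split


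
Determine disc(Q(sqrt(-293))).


For K = Q(sqrt(d)) with d squarefree: disc(K) = d if d = 1 mod 4, and disc(K) = 4d if d = 2 or 3 mod 4.
Here d = -293, and d mod 4 = 3.
d = 3 mod 4, not 1 (O_K = Z[sqrt(d)]), so disc(K) = 4d = 4 * (-293) = -1172

-1172


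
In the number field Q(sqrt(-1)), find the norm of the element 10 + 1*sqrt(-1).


N(a + b*sqrt(d)) = a^2 - d*b^2
= (10)^2 - (-1)*(1)^2
= 100 + 1
= 101

101


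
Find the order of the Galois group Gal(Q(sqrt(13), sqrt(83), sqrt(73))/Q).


The 3 square roots of distinct primes are multiplicatively independent over Q,
so [K:Q] = 2^3 and Gal(K/Q) is isomorphic to (Z/2Z)^3.
|Gal| = 2^3 = 8

8


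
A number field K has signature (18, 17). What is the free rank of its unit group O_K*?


By Dirichlet's unit theorem:
rank = r1 + r2 - 1
= 18 + 17 - 1
= 34

34


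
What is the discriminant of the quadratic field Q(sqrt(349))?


For K = Q(sqrt(d)) with d squarefree: disc(K) = d if d = 1 mod 4, and disc(K) = 4d if d = 2 or 3 mod 4.
Here d = 349, and d mod 4 = 1.
d = 1 mod 4 (O_K = Z[(1+sqrt(d))/2]), so disc(K) = d = 349

349


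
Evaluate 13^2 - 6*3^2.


x^2 - d*y^2
= 13^2 - 6*3^2
= 169 - 54
= 115

115


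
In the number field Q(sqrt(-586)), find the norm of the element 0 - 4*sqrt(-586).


N(a + b*sqrt(d)) = a^2 - d*b^2
= (0)^2 - (-586)*(-4)^2
= 0 + 9376
= 9376

9376


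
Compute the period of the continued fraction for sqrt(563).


Run the CF algorithm for sqrt(563).
a_0 = floor(sqrt(563)) = 23; set m_0=0, q_0=1.
Recurrence: m' = q*a - m,  q' = (d - m'^2)/q,  a' = floor((a_0 + m')/q').
  step 1: m=23, q=34, a=1
  step 2: m=11, q=13, a=2
  step 3: m=15, q=26, a=1
  step 4: m=11, q=17, a=2
  step 5: m=23, q=2, a=23
  step 6: m=23, q=17, a=2
  step 7: m=11, q=26, a=1
  step 8: m=15, q=13, a=2
  step 9: m=11, q=34, a=1
  step 10: m=23, q=1, a=46
a_10 = 2*a_0 = 46, so the period closes here.
sqrt(563) = [23; 1, 2, 1, 2, 23, 2, 1, 2, 1, 46]
Period length = 10

10


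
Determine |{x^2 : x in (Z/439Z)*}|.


For prime p, the number of non-zero quadratic residues is (p-1)/2.
= (439-1)/2
= 219

219


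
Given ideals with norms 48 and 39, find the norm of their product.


N(IJ) = N(I) * N(J)
= 48 * 39
= 1872

1872


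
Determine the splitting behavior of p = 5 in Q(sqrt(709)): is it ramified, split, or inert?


K = Q(sqrt(709)). Since d mod 4 = 1, disc(K) = 709.
Check p | disc: 709 mod 5 = 4.
p does not divide disc. Compute Legendre symbol (d/p):
4^((5-1)/2) mod 5 = 1
(d/p) = 1, so p splits: (p) = P*P' with e=1, f=1, g=2.
Therefore p is split.

split


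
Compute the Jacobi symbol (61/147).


Compute (61/147) via quadratic reciprocity:
  reciprocity: (61/147) -> +(147/61)
  reduce: (25/61)
  reciprocity: (25/61) -> +(61/25)
  reduce: (11/25)
  reciprocity: (11/25) -> +(25/11)
  reduce: (3/11)
  reciprocity: (3/11) -> -(11/3)
  reduce: (2/3)
  pull out 2: (2/3) = -1  (since 3 mod 8 = 3)
  (1/3) = 1
Product of signs = 1

1


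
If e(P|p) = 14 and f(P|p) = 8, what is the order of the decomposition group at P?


|D_P| = e * f
= 14 * 8
= 112

112


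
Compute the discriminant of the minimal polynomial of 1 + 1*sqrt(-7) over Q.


The element 1 + 1*sqrt(-7) has minimal polynomial:
x^2 - 2*x + 8
Discriminant = (-2)^2 - 4*(8)
= 4 - 32
= -28

-28


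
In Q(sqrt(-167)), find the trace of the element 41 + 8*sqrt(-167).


Tr(a + b*sqrt(d)) = (a + b*sqrt(d)) + (a - b*sqrt(d)) = 2a
= 2 * (41)
= 82

82


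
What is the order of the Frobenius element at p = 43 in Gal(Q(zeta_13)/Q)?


The Frobenius at p in Gal(Q(zeta_n)/Q) = (Z/nZ)* is the class of p, so its order is ord_13(43), the smallest k >= 1 with 43^k = 1 mod 13.
n = 13 = 13, phi(13) = 12; the order divides phi(n).
Divisors of 12: 1, 2, 3, 4, 6, 12
Repeated squaring mod 13: 43^1 = 4, 43^2 = 3, 43^4 = 9, 43^8 = 3
Test divisors in increasing order:
  k=1: 43^1 = 4 mod 13
  k=2: 43^2 = 3 mod 13
  k=3: 43^3 = 3 * 4 = 12 mod 13
  k=4: 43^4 = 9 mod 13
  k=6: 43^6 = 9 * 3 = 1 mod 13  <- first divisor giving 1
Order = 6

6


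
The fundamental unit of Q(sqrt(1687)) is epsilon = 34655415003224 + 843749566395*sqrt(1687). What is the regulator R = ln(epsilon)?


epsilon = 34655415003224 + 843749566395*sqrt(1687)
= 6.9311e+13
R = ln(6.9311e+13)
= 31.8696

31.8696


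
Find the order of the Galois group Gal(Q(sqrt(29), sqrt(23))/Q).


The 2 square roots of distinct primes are multiplicatively independent over Q,
so [K:Q] = 2^2 and Gal(K/Q) is isomorphic to (Z/2Z)^2.
|Gal| = 2^2 = 4

4


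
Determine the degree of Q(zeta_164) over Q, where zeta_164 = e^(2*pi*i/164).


The degree equals Euler's totient phi(164).
164 = 2^2 * 41
phi(164) = 80

80


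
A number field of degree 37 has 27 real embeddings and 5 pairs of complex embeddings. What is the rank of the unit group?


By Dirichlet's unit theorem:
rank = r1 + r2 - 1
= 27 + 5 - 1
= 31

31


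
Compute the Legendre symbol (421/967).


p = 967 is prime, so compute (421/967) with the reciprocity algorithm (Jacobi-symbol steps: pull out 2s via (2/n), flip via reciprocity, reduce):
  reciprocity: (421/967) -> +(967/421)
  reduce: (125/421)
  reciprocity: (125/421) -> +(421/125)
  reduce: (46/125)
  pull out 2: (2/125) = -1  (since 125 mod 8 = 5)
  reciprocity: (23/125) -> +(125/23)
  reduce: (10/23)
  pull out 2: (2/23) = +1  (since 23 mod 8 = 7)
  reciprocity: (5/23) -> +(23/5)
  reduce: (3/5)
  reciprocity: (3/5) -> +(5/3)
  reduce: (2/3)
  pull out 2: (2/3) = -1  (since 3 mod 8 = 3)
  (1/3) = 1
Product of signs = 1
(421/967) = 1

1


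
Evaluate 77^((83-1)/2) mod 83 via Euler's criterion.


p = 83 is prime and the exponent is (p-1)/2 = 41, so by Euler's criterion 77^41 = (77/83) = +1 or -1 mod 83.
Compute by square-and-multiply:
  41 = 32 + 8 + 1 (binary 101001)
  Repeated squaring mod 83: 77^1 = 77, 77^2 = 36, 77^4 = 51, 77^8 = 28, 77^16 = 37, 77^32 = 41
  77^41 = 77^32 * 77^8 * 77^1 = 41 * 28 * 77 mod 83
    41 * 28 = 1148 = 69 mod 83
    69 * 77 = 5313 = 1 mod 83
  77^41 = 1 mod 83
Result 1: 77 is a quadratic residue mod 83.
77^41 mod 83 = 1

1


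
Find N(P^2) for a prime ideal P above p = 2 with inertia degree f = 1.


N(P^a) = p^(a*f)
= 2^(2*1)
= 2^2
= 4

4


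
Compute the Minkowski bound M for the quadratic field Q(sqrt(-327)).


d = -327, d mod 4 = 1, so disc(K) = d = -327; |disc(K)| = 327
Imaginary quadratic field, so n = 2, s = r2 = 1, r1 = 0
M = (n!/n^n) * (4/pi)^s * sqrt(|disc(K)|) = (2!/2^2) * (4/pi)^1 * sqrt(327)
= 0.5 * 1.273240 * 18.083141
= 11.5121

11.5121


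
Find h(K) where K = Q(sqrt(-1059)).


K = Q(sqrt(-1059)). d mod 4 = 1, so D = disc(K) = d = -1059
h(K) equals the number of primitive reduced positive-definite forms (a, b, c) = a*x^2 + b*x*y + c*y^2 with b^2 - 4ac = D,
where reduced means |b| <= a <= c, with b >= 0 whenever |b| = a or a = c, and primitive means gcd(a, b, c) = 1.
Reduced forces 3a^2 <= |D| = 1059, so 1 <= a <= 18; b must have the parity of D, and c = (b^2 - D)/(4a) must be an integer >= a.
Enumerate a = 1..18, b in [-a, a]:
  a=1: (1, 1, 265)  [1]
  a=2: none
  a=3: (3, 3, 89)  [1]
  a=4: none
  a=5: (5, -1, 53), (5, 1, 53)  [2]
  a=6..14: none
  a=15: (15, -9, 19), (15, 9, 19)  [2]
  a=16..18: none
Total reduced forms: 1 + 1 + 2 + 2 = 6
h = 6

6


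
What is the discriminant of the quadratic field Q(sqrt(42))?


For K = Q(sqrt(d)) with d squarefree: disc(K) = d if d = 1 mod 4, and disc(K) = 4d if d = 2 or 3 mod 4.
Here d = 42, and d mod 4 = 2.
d = 2 mod 4, not 1 (O_K = Z[sqrt(d)]), so disc(K) = 4d = 4 * (42) = 168

168


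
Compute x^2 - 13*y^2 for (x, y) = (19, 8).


x^2 - d*y^2
= 19^2 - 13*8^2
= 361 - 832
= -471

-471


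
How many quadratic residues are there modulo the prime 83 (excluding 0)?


For prime p, the number of non-zero quadratic residues is (p-1)/2.
= (83-1)/2
= 41

41


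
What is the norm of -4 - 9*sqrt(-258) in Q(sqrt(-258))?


N(a + b*sqrt(d)) = a^2 - d*b^2
= (-4)^2 - (-258)*(-9)^2
= 16 + 20898
= 20914

20914


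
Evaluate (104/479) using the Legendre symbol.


p = 479 is prime, so compute (104/479) with the reciprocity algorithm (Jacobi-symbol steps: pull out 2s via (2/n), flip via reciprocity, reduce):
  pull out 2: (2/479) = +1  (since 479 mod 8 = 7)
  pull out 2: (2/479) = +1  (since 479 mod 8 = 7)
  pull out 2: (2/479) = +1  (since 479 mod 8 = 7)
  reciprocity: (13/479) -> +(479/13)
  reduce: (11/13)
  reciprocity: (11/13) -> +(13/11)
  reduce: (2/11)
  pull out 2: (2/11) = -1  (since 11 mod 8 = 3)
  (1/11) = 1
Product of signs = -1
(104/479) = -1

-1


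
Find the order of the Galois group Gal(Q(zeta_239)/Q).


|Gal(Q(zeta_239)/Q)| = phi(239)
= 238

238


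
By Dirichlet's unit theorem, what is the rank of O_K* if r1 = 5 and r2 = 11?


By Dirichlet's unit theorem:
rank = r1 + r2 - 1
= 5 + 11 - 1
= 15

15


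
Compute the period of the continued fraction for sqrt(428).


Run the CF algorithm for sqrt(428).
a_0 = floor(sqrt(428)) = 20; set m_0=0, q_0=1.
Recurrence: m' = q*a - m,  q' = (d - m'^2)/q,  a' = floor((a_0 + m')/q').
  step 1: m=20, q=28, a=1
  step 2: m=8, q=13, a=2
  step 3: m=18, q=8, a=4
  step 4: m=14, q=29, a=1
  step 5: m=15, q=7, a=5
  step 6: m=20, q=4, a=10
  step 7: m=20, q=7, a=5
  step 8: m=15, q=29, a=1
  step 9: m=14, q=8, a=4
  step 10: m=18, q=13, a=2
  step 11: m=8, q=28, a=1
  step 12: m=20, q=1, a=40
a_12 = 2*a_0 = 40, so the period closes here.
sqrt(428) = [20; 1, 2, 4, 1, 5, 10, 5, 1, 4, 2, 1, 40]
Period length = 12

12


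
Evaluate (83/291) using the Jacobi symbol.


Compute (83/291) via quadratic reciprocity:
  reciprocity: (83/291) -> -(291/83)
  reduce: (42/83)
  pull out 2: (2/83) = -1  (since 83 mod 8 = 3)
  reciprocity: (21/83) -> +(83/21)
  reduce: (20/21)
  pull out 2: (2/21) = -1  (since 21 mod 8 = 5)
  pull out 2: (2/21) = -1  (since 21 mod 8 = 5)
  reciprocity: (5/21) -> +(21/5)
  reduce: (1/5)
  (1/5) = 1
Product of signs = 1

1


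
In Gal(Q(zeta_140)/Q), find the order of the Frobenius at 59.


The Frobenius at p in Gal(Q(zeta_n)/Q) = (Z/nZ)* is the class of p, so its order is ord_140(59), the smallest k >= 1 with 59^k = 1 mod 140.
n = 140 = 2^2 * 5 * 7, phi(140) = 48; the order divides phi(n).
Divisors of 48: 1, 2, 3, 4, 6, 8, 12, 16, 24, 48
Repeated squaring mod 140: 59^1 = 59, 59^2 = 121, 59^4 = 81, 59^8 = 121, 59^16 = 81, 59^32 = 121
Test divisors in increasing order:
  k=1: 59^1 = 59 mod 140
  k=2: 59^2 = 121 mod 140
  k=3: 59^3 = 121 * 59 = 139 mod 140
  k=4: 59^4 = 81 mod 140
  k=6: 59^6 = 81 * 121 = 1 mod 140  <- first divisor giving 1
Order = 6

6


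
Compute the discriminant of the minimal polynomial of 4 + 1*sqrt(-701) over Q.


The element 4 + 1*sqrt(-701) has minimal polynomial:
x^2 - 8*x + 717
Discriminant = (-8)^2 - 4*(717)
= 64 - 2868
= -2804

-2804


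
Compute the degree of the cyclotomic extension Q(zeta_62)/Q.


The degree equals Euler's totient phi(62).
62 = 2 * 31
phi(62) = 30

30


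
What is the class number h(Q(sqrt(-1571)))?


K = Q(sqrt(-1571)). d mod 4 = 1, so D = disc(K) = d = -1571
h(K) equals the number of primitive reduced positive-definite forms (a, b, c) = a*x^2 + b*x*y + c*y^2 with b^2 - 4ac = D,
where reduced means |b| <= a <= c, with b >= 0 whenever |b| = a or a = c, and primitive means gcd(a, b, c) = 1.
Reduced forces 3a^2 <= |D| = 1571, so 1 <= a <= 22; b must have the parity of D, and c = (b^2 - D)/(4a) must be an integer >= a.
Enumerate a = 1..22, b in [-a, a]:
  a=1: (1, 1, 393)  [1]
  a=2: none
  a=3: (3, -1, 131), (3, 1, 131)  [2]
  a=4: none
  a=5: (5, -3, 79), (5, 3, 79)  [2]
  a=6: none
  a=7: (7, -5, 57), (7, 5, 57)  [2]
  a=8: none
  a=9: (9, -7, 45), (9, 7, 45)  [2]
  a=10..14: none
  a=15: (15, -13, 29), (15, -7, 27), (15, 7, 27), (15, 13, 29)  [4]
  a=16..18: none
  a=19: (19, -5, 21), (19, 5, 21)  [2]
  a=20: none
  a=21: (21, -19, 23), (21, 19, 23)  [2]
  a=22: none
Total reduced forms: 1 + 2 + 2 + 2 + 2 + 4 + 2 + 2 = 17
h = 17

17


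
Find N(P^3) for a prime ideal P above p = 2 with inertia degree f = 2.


N(P^a) = p^(a*f)
= 2^(3*2)
= 2^6
= 64

64


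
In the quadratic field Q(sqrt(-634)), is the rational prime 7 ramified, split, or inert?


K = Q(sqrt(-634)). Since d mod 4 = 2, disc(K) = -2536.
Check p | disc: -2536 mod 7 = 5.
p does not divide disc. Compute Legendre symbol (d/p):
3^((7-1)/2) mod 7 = -1
(d/p) = -1, so p is inert: (p) stays prime with e=1, f=2, g=1.
Therefore p is inert.

inert


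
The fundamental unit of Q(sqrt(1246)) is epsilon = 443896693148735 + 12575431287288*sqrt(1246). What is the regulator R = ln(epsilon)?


epsilon = 443896693148735 + 12575431287288*sqrt(1246)
= 8.8779e+14
R = ln(8.8779e+14)
= 34.4198

34.4198


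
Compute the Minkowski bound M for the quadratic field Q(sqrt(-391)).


d = -391, d mod 4 = 1, so disc(K) = d = -391; |disc(K)| = 391
Imaginary quadratic field, so n = 2, s = r2 = 1, r1 = 0
M = (n!/n^n) * (4/pi)^s * sqrt(|disc(K)|) = (2!/2^2) * (4/pi)^1 * sqrt(391)
= 0.5 * 1.273240 * 19.773720
= 12.5883

12.5883


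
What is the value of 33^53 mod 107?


p = 107 is prime and the exponent is (p-1)/2 = 53, so by Euler's criterion 33^53 = (33/107) = +1 or -1 mod 107.
Compute by square-and-multiply:
  53 = 32 + 16 + 4 + 1 (binary 110101)
  Repeated squaring mod 107: 33^1 = 33, 33^2 = 19, 33^4 = 40, 33^8 = 102, 33^16 = 25, 33^32 = 90
  33^53 = 33^32 * 33^16 * 33^4 * 33^1 = 90 * 25 * 40 * 33 mod 107
    90 * 25 = 2250 = 3 mod 107
    3 * 40 = 120 = 13 mod 107
    13 * 33 = 429 = 1 mod 107
  33^53 = 1 mod 107
Result 1: 33 is a quadratic residue mod 107.
33^53 mod 107 = 1

1


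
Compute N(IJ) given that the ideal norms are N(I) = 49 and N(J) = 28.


N(IJ) = N(I) * N(J)
= 49 * 28
= 1372

1372


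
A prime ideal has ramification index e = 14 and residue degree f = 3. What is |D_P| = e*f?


|D_P| = e * f
= 14 * 3
= 42

42


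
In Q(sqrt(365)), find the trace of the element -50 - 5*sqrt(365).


Tr(a + b*sqrt(d)) = (a + b*sqrt(d)) + (a - b*sqrt(d)) = 2a
= 2 * (-50)
= -100

-100


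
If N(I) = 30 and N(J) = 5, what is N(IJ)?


N(IJ) = N(I) * N(J)
= 30 * 5
= 150

150


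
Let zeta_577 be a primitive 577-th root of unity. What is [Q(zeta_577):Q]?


The degree equals Euler's totient phi(577).
577 = 577
phi(577) = 576

576


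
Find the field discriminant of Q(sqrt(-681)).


For K = Q(sqrt(d)) with d squarefree: disc(K) = d if d = 1 mod 4, and disc(K) = 4d if d = 2 or 3 mod 4.
Here d = -681, and d mod 4 = 3.
d = 3 mod 4, not 1 (O_K = Z[sqrt(d)]), so disc(K) = 4d = 4 * (-681) = -2724

-2724


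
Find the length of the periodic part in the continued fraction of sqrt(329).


Run the CF algorithm for sqrt(329).
a_0 = floor(sqrt(329)) = 18; set m_0=0, q_0=1.
Recurrence: m' = q*a - m,  q' = (d - m'^2)/q,  a' = floor((a_0 + m')/q').
  step 1: m=18, q=5, a=7
  step 2: m=17, q=8, a=4
  step 3: m=15, q=13, a=2
  step 4: m=11, q=16, a=1
  step 5: m=5, q=19, a=1
  step 6: m=14, q=7, a=4
  step 7: m=14, q=19, a=1
  step 8: m=5, q=16, a=1
  step 9: m=11, q=13, a=2
  step 10: m=15, q=8, a=4
  step 11: m=17, q=5, a=7
  step 12: m=18, q=1, a=36
a_12 = 2*a_0 = 36, so the period closes here.
sqrt(329) = [18; 7, 4, 2, 1, 1, 4, 1, 1, 2, 4, 7, 36]
Period length = 12

12


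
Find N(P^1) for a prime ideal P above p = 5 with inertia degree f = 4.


N(P^a) = p^(a*f)
= 5^(1*4)
= 5^4
= 625

625


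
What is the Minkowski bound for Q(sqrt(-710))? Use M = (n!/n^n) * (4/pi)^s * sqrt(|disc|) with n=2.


d = -710, d mod 4 = 2, so disc(K) = 4d = -2840; |disc(K)| = 2840
Imaginary quadratic field, so n = 2, s = r2 = 1, r1 = 0
M = (n!/n^n) * (4/pi)^s * sqrt(|disc(K)|) = (2!/2^2) * (4/pi)^1 * sqrt(2840)
= 0.5 * 1.273240 * 53.291650
= 33.9265

33.9265


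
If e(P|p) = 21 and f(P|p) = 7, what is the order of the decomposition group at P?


|D_P| = e * f
= 21 * 7
= 147

147


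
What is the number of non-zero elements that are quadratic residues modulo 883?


For prime p, the number of non-zero quadratic residues is (p-1)/2.
= (883-1)/2
= 441

441


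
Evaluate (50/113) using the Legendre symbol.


p = 113 is prime, so compute (50/113) with the reciprocity algorithm (Jacobi-symbol steps: pull out 2s via (2/n), flip via reciprocity, reduce):
  pull out 2: (2/113) = +1  (since 113 mod 8 = 1)
  reciprocity: (25/113) -> +(113/25)
  reduce: (13/25)
  reciprocity: (13/25) -> +(25/13)
  reduce: (12/13)
  pull out 2: (2/13) = -1  (since 13 mod 8 = 5)
  pull out 2: (2/13) = -1  (since 13 mod 8 = 5)
  reciprocity: (3/13) -> +(13/3)
  reduce: (1/3)
  (1/3) = 1
Product of signs = 1
(50/113) = 1

1


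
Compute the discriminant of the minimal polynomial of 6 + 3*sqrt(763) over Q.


The element 6 + 3*sqrt(763) has minimal polynomial:
x^2 - 12*x - 6831
Discriminant = (-12)^2 - 4*(-6831)
= 144 + 27324
= 27468

27468


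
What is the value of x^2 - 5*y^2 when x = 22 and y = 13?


x^2 - d*y^2
= 22^2 - 5*13^2
= 484 - 845
= -361

-361


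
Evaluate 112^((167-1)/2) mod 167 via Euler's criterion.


p = 167 is prime and the exponent is (p-1)/2 = 83, so by Euler's criterion 112^83 = (112/167) = +1 or -1 mod 167.
Compute by square-and-multiply:
  83 = 64 + 16 + 2 + 1 (binary 1010011)
  Repeated squaring mod 167: 112^1 = 112, 112^2 = 19, 112^4 = 27, 112^8 = 61, 112^16 = 47, 112^32 = 38, 112^64 = 108
  112^83 = 112^64 * 112^16 * 112^2 * 112^1 = 108 * 47 * 19 * 112 mod 167
    108 * 47 = 5076 = 66 mod 167
    66 * 19 = 1254 = 85 mod 167
    85 * 112 = 9520 = 1 mod 167
  112^83 = 1 mod 167
Result 1: 112 is a quadratic residue mod 167.
112^83 mod 167 = 1

1


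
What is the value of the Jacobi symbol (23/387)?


Compute (23/387) via quadratic reciprocity:
  reciprocity: (23/387) -> -(387/23)
  reduce: (19/23)
  reciprocity: (19/23) -> -(23/19)
  reduce: (4/19)
  pull out 2: (2/19) = -1  (since 19 mod 8 = 3)
  pull out 2: (2/19) = -1  (since 19 mod 8 = 3)
  (1/19) = 1
Product of signs = 1

1


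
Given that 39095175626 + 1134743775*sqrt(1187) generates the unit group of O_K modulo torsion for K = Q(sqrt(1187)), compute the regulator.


epsilon = 39095175626 + 1134743775*sqrt(1187)
= 7.8190e+10
R = ln(7.8190e+10)
= 25.0824

25.0824


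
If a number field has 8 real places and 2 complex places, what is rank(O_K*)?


By Dirichlet's unit theorem:
rank = r1 + r2 - 1
= 8 + 2 - 1
= 9

9


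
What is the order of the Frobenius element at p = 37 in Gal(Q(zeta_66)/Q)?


The Frobenius at p in Gal(Q(zeta_n)/Q) = (Z/nZ)* is the class of p, so its order is ord_66(37), the smallest k >= 1 with 37^k = 1 mod 66.
n = 66 = 2 * 3 * 11, phi(66) = 20; the order divides phi(n).
Divisors of 20: 1, 2, 4, 5, 10, 20
Repeated squaring mod 66: 37^1 = 37, 37^2 = 49, 37^4 = 25, 37^8 = 31, 37^16 = 37
Test divisors in increasing order:
  k=1: 37^1 = 37 mod 66
  k=2: 37^2 = 49 mod 66
  k=4: 37^4 = 25 mod 66
  k=5: 37^5 = 25 * 37 = 1 mod 66  <- first divisor giving 1
Order = 5

5


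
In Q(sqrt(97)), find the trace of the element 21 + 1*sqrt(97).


Tr(a + b*sqrt(d)) = (a + b*sqrt(d)) + (a - b*sqrt(d)) = 2a
= 2 * (21)
= 42

42


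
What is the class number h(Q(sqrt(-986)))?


K = Q(sqrt(-986)). d mod 4 = 2, so D = disc(K) = 4d = -3944
h(K) equals the number of primitive reduced positive-definite forms (a, b, c) = a*x^2 + b*x*y + c*y^2 with b^2 - 4ac = D,
where reduced means |b| <= a <= c, with b >= 0 whenever |b| = a or a = c, and primitive means gcd(a, b, c) = 1.
Reduced forces 3a^2 <= |D| = 3944, so 1 <= a <= 36; b must have the parity of D, and c = (b^2 - D)/(4a) must be an integer >= a.
Enumerate a = 1..36, b in [-a, a]:
  a=1: (1, 0, 986)  [1]
  a=2: (2, 0, 493)  [1]
  a=3: (3, -2, 329), (3, 2, 329)  [2]
  a=4: none
  a=5: (5, -4, 198), (5, 4, 198)  [2]
  a=6: (6, -4, 165), (6, 4, 165)  [2]
  a=7: (7, -2, 141), (7, 2, 141)  [2]
  a=8: none
  a=9: (9, -4, 110), (9, 4, 110)  [2]
  a=10: (10, -4, 99), (10, 4, 99)  [2]
  a=11: (11, -4, 90), (11, 4, 90)  [2]
  a=12..13: none
  a=14: (14, -12, 73), (14, 12, 73)  [2]
  a=15: (15, -14, 69), (15, -4, 66), (15, 4, 66), (15, 14, 69)  [4]
  a=16: none
  a=17: (17, 0, 58)  [1]
  a=18: (18, -4, 55), (18, 4, 55)  [2]
  a=19..20: none
  a=21: (21, -16, 50), (21, -2, 47), (21, 2, 47), (21, 16, 50)  [4]
  a=22: (22, -4, 45), (22, 4, 45)  [2]
  a=23: (23, -14, 45), (23, 14, 45)  [2]
  a=24: none
  a=25: (25, -16, 42), (25, 16, 42)  [2]
  a=26: none
  a=27: (27, -22, 41), (27, 22, 41)  [2]
  a=28: none
  a=29: (29, 0, 34)  [1]
  a=30: (30, -16, 35), (30, -4, 33), (30, 4, 33), (30, 16, 35)  [4]
  a=31..32: none
  a=33: (33, -26, 35), (33, 26, 35)  [2]
  a=34..36: none
Total reduced forms: 1 + 1 + 2 + 2 + 2 + 2 + 2 + 2 + 2 + 2 + 4 + 1 + 2 + 4 + 2 + 2 + 2 + 2 + 1 + 4 + 2 = 44
h = 44

44


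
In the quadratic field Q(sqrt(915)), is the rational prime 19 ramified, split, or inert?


K = Q(sqrt(915)). Since d mod 4 = 3, disc(K) = 3660.
Check p | disc: 3660 mod 19 = 12.
p does not divide disc. Compute Legendre symbol (d/p):
3^((19-1)/2) mod 19 = -1
(d/p) = -1, so p is inert: (p) stays prime with e=1, f=2, g=1.
Therefore p is inert.

inert


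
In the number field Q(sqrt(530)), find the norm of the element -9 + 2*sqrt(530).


N(a + b*sqrt(d)) = a^2 - d*b^2
= (-9)^2 - (530)*(2)^2
= 81 - 2120
= -2039

-2039


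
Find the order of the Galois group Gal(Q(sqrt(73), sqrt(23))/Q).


The 2 square roots of distinct primes are multiplicatively independent over Q,
so [K:Q] = 2^2 and Gal(K/Q) is isomorphic to (Z/2Z)^2.
|Gal| = 2^2 = 4

4


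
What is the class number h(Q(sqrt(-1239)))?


K = Q(sqrt(-1239)). d mod 4 = 1, so D = disc(K) = d = -1239
h(K) equals the number of primitive reduced positive-definite forms (a, b, c) = a*x^2 + b*x*y + c*y^2 with b^2 - 4ac = D,
where reduced means |b| <= a <= c, with b >= 0 whenever |b| = a or a = c, and primitive means gcd(a, b, c) = 1.
Reduced forces 3a^2 <= |D| = 1239, so 1 <= a <= 20; b must have the parity of D, and c = (b^2 - D)/(4a) must be an integer >= a.
Enumerate a = 1..20, b in [-a, a]:
  a=1: (1, 1, 310)  [1]
  a=2: (2, -1, 155), (2, 1, 155)  [2]
  a=3: (3, 3, 104)  [1]
  a=4: (4, -3, 78), (4, 3, 78)  [2]
  a=5: (5, -1, 62), (5, 1, 62)  [2]
  a=6: (6, -3, 52), (6, 3, 52)  [2]
  a=7: (7, 7, 46)  [1]
  a=8: (8, -3, 39), (8, 3, 39)  [2]
  a=9: none
  a=10: (10, -9, 33), (10, -1, 31), (10, 1, 31), (10, 9, 33)  [4]
  a=11: (11, -9, 30), (11, 9, 30)  [2]
  a=12: (12, -3, 26), (12, 3, 26)  [2]
  a=13: (13, -3, 24), (13, 3, 24)  [2]
  a=14: (14, -7, 23), (14, 7, 23)  [2]
  a=15: (15, -9, 22), (15, 9, 22)  [2]
  a=16: (16, -13, 22), (16, 13, 22)  [2]
  a=17: (17, -11, 20), (17, 11, 20)  [2]
  a=18..19: none
  a=20: (20, 19, 20)  [1]
Total reduced forms: 1 + 2 + 1 + 2 + 2 + 2 + 1 + 2 + 4 + 2 + 2 + 2 + 2 + 2 + 2 + 2 + 1 = 32
h = 32

32


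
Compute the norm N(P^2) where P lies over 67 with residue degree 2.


N(P^a) = p^(a*f)
= 67^(2*2)
= 67^4
= 20151121

20151121


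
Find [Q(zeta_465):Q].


The degree equals Euler's totient phi(465).
465 = 3 * 5 * 31
phi(465) = 240

240


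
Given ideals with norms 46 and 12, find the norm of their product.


N(IJ) = N(I) * N(J)
= 46 * 12
= 552

552


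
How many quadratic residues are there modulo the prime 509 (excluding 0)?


For prime p, the number of non-zero quadratic residues is (p-1)/2.
= (509-1)/2
= 254

254


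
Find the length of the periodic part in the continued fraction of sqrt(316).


Run the CF algorithm for sqrt(316).
a_0 = floor(sqrt(316)) = 17; set m_0=0, q_0=1.
Recurrence: m' = q*a - m,  q' = (d - m'^2)/q,  a' = floor((a_0 + m')/q').
  step 1: m=17, q=27, a=1
  step 2: m=10, q=8, a=3
  step 3: m=14, q=15, a=2
  step 4: m=16, q=4, a=8
  step 5: m=16, q=15, a=2
  step 6: m=14, q=8, a=3
  step 7: m=10, q=27, a=1
  step 8: m=17, q=1, a=34
a_8 = 2*a_0 = 34, so the period closes here.
sqrt(316) = [17; 1, 3, 2, 8, 2, 3, 1, 34]
Period length = 8

8


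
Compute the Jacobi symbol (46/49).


Compute (46/49) via quadratic reciprocity:
  pull out 2: (2/49) = +1  (since 49 mod 8 = 1)
  reciprocity: (23/49) -> +(49/23)
  reduce: (3/23)
  reciprocity: (3/23) -> -(23/3)
  reduce: (2/3)
  pull out 2: (2/3) = -1  (since 3 mod 8 = 3)
  (1/3) = 1
Product of signs = 1

1


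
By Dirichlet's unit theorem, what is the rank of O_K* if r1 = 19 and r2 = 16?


By Dirichlet's unit theorem:
rank = r1 + r2 - 1
= 19 + 16 - 1
= 34

34


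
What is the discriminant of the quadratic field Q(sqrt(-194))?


For K = Q(sqrt(d)) with d squarefree: disc(K) = d if d = 1 mod 4, and disc(K) = 4d if d = 2 or 3 mod 4.
Here d = -194, and d mod 4 = 2.
d = 2 mod 4, not 1 (O_K = Z[sqrt(d)]), so disc(K) = 4d = 4 * (-194) = -776

-776


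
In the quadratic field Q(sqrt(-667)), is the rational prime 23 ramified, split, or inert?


K = Q(sqrt(-667)). Since d mod 4 = 1, disc(K) = -667.
Check p | disc: -667 mod 23 = 0.
p divides disc, so p ramifies: (p) = P^2 with e=2, f=1, g=1.
Therefore p is ramified.

ramified


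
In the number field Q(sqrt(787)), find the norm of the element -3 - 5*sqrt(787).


N(a + b*sqrt(d)) = a^2 - d*b^2
= (-3)^2 - (787)*(-5)^2
= 9 - 19675
= -19666

-19666


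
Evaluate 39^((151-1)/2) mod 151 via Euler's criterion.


p = 151 is prime and the exponent is (p-1)/2 = 75, so by Euler's criterion 39^75 = (39/151) = +1 or -1 mod 151.
Compute by square-and-multiply:
  75 = 64 + 8 + 2 + 1 (binary 1001011)
  Repeated squaring mod 151: 39^1 = 39, 39^2 = 11, 39^4 = 121, 39^8 = 145, 39^16 = 36, 39^32 = 88, 39^64 = 43
  39^75 = 39^64 * 39^8 * 39^2 * 39^1 = 43 * 145 * 11 * 39 mod 151
    43 * 145 = 6235 = 44 mod 151
    44 * 11 = 484 = 31 mod 151
    31 * 39 = 1209 = 1 mod 151
  39^75 = 1 mod 151
Result 1: 39 is a quadratic residue mod 151.
39^75 mod 151 = 1

1


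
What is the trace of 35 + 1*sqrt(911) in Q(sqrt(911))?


Tr(a + b*sqrt(d)) = (a + b*sqrt(d)) + (a - b*sqrt(d)) = 2a
= 2 * (35)
= 70

70


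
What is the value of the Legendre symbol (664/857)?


p = 857 is prime, so compute (664/857) with the reciprocity algorithm (Jacobi-symbol steps: pull out 2s via (2/n), flip via reciprocity, reduce):
  pull out 2: (2/857) = +1  (since 857 mod 8 = 1)
  pull out 2: (2/857) = +1  (since 857 mod 8 = 1)
  pull out 2: (2/857) = +1  (since 857 mod 8 = 1)
  reciprocity: (83/857) -> +(857/83)
  reduce: (27/83)
  reciprocity: (27/83) -> -(83/27)
  reduce: (2/27)
  pull out 2: (2/27) = -1  (since 27 mod 8 = 3)
  (1/27) = 1
Product of signs = 1
(664/857) = 1

1


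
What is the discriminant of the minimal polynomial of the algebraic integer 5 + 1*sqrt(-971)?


The element 5 + 1*sqrt(-971) has minimal polynomial:
x^2 - 10*x + 996
Discriminant = (-10)^2 - 4*(996)
= 100 - 3984
= -3884

-3884


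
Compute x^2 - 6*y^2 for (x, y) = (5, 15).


x^2 - d*y^2
= 5^2 - 6*15^2
= 25 - 1350
= -1325

-1325


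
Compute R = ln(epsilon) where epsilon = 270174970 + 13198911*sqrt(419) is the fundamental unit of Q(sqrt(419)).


epsilon = 270174970 + 13198911*sqrt(419)
= 5.4035e+08
R = ln(5.4035e+08)
= 20.1077

20.1077


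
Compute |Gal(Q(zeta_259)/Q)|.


|Gal(Q(zeta_259)/Q)| = phi(259)
= 216

216


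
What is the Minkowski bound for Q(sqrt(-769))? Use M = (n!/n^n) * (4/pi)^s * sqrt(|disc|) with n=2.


d = -769, d mod 4 = 3, so disc(K) = 4d = -3076; |disc(K)| = 3076
Imaginary quadratic field, so n = 2, s = r2 = 1, r1 = 0
M = (n!/n^n) * (4/pi)^s * sqrt(|disc(K)|) = (2!/2^2) * (4/pi)^1 * sqrt(3076)
= 0.5 * 1.273240 * 55.461698
= 35.3080

35.3080


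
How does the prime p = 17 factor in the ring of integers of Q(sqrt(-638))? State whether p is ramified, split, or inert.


K = Q(sqrt(-638)). Since d mod 4 = 2, disc(K) = -2552.
Check p | disc: -2552 mod 17 = 15.
p does not divide disc. Compute Legendre symbol (d/p):
8^((17-1)/2) mod 17 = 1
(d/p) = 1, so p splits: (p) = P*P' with e=1, f=1, g=2.
Therefore p is split.

split


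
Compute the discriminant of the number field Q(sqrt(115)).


For K = Q(sqrt(d)) with d squarefree: disc(K) = d if d = 1 mod 4, and disc(K) = 4d if d = 2 or 3 mod 4.
Here d = 115, and d mod 4 = 3.
d = 3 mod 4, not 1 (O_K = Z[sqrt(d)]), so disc(K) = 4d = 4 * (115) = 460

460


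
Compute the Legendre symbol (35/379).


p = 379 is prime, so compute (35/379) with the reciprocity algorithm (Jacobi-symbol steps: pull out 2s via (2/n), flip via reciprocity, reduce):
  reciprocity: (35/379) -> -(379/35)
  reduce: (29/35)
  reciprocity: (29/35) -> +(35/29)
  reduce: (6/29)
  pull out 2: (2/29) = -1  (since 29 mod 8 = 5)
  reciprocity: (3/29) -> +(29/3)
  reduce: (2/3)
  pull out 2: (2/3) = -1  (since 3 mod 8 = 3)
  (1/3) = 1
Product of signs = -1
(35/379) = -1

-1


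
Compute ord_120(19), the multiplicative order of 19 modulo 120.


We want ord_120(19), the smallest k >= 1 with 19^k = 1 mod 120.
n = 120 = 2^3 * 3 * 5, phi(120) = 32; the order divides phi(n).
Divisors of 32: 1, 2, 4, 8, 16, 32
Repeated squaring mod 120: 19^1 = 19, 19^2 = 1, 19^4 = 1, 19^8 = 1, 19^16 = 1, 19^32 = 1
Test divisors in increasing order:
  k=1: 19^1 = 19 mod 120
  k=2: 19^2 = 1 mod 120  <- first divisor giving 1
Order = 2

2


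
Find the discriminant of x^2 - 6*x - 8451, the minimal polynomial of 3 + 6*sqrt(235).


The element 3 + 6*sqrt(235) has minimal polynomial:
x^2 - 6*x - 8451
Discriminant = (-6)^2 - 4*(-8451)
= 36 + 33804
= 33840

33840


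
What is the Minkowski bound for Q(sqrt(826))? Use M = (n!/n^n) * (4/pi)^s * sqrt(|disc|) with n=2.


d = 826, d mod 4 = 2, so disc(K) = 4d = 3304; |disc(K)| = 3304
Real quadratic field, so n = 2, s = r2 = 0, r1 = 2
M = (n!/n^n) * (4/pi)^s * sqrt(|disc(K)|) = (2!/2^2) * (4/pi)^0 * sqrt(3304)
= 0.5 * 1.000000 * 57.480431
= 28.7402

28.7402


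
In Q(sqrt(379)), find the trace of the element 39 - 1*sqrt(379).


Tr(a + b*sqrt(d)) = (a + b*sqrt(d)) + (a - b*sqrt(d)) = 2a
= 2 * (39)
= 78

78


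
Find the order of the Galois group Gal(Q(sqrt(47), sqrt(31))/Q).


The 2 square roots of distinct primes are multiplicatively independent over Q,
so [K:Q] = 2^2 and Gal(K/Q) is isomorphic to (Z/2Z)^2.
|Gal| = 2^2 = 4

4


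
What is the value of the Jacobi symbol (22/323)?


Compute (22/323) via quadratic reciprocity:
  pull out 2: (2/323) = -1  (since 323 mod 8 = 3)
  reciprocity: (11/323) -> -(323/11)
  reduce: (4/11)
  pull out 2: (2/11) = -1  (since 11 mod 8 = 3)
  pull out 2: (2/11) = -1  (since 11 mod 8 = 3)
  (1/11) = 1
Product of signs = 1

1


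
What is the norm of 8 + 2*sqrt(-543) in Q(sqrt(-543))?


N(a + b*sqrt(d)) = a^2 - d*b^2
= (8)^2 - (-543)*(2)^2
= 64 + 2172
= 2236

2236


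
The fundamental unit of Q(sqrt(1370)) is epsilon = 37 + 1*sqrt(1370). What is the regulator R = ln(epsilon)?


epsilon = 37 + 1*sqrt(1370)
= 74.0135
R = ln(74.0135)
= 4.3042

4.3042


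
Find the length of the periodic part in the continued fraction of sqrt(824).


Run the CF algorithm for sqrt(824).
a_0 = floor(sqrt(824)) = 28; set m_0=0, q_0=1.
Recurrence: m' = q*a - m,  q' = (d - m'^2)/q,  a' = floor((a_0 + m')/q').
  step 1: m=28, q=40, a=1
  step 2: m=12, q=17, a=2
  step 3: m=22, q=20, a=2
  step 4: m=18, q=25, a=1
  step 5: m=7, q=31, a=1
  step 6: m=24, q=8, a=6
  step 7: m=24, q=31, a=1
  step 8: m=7, q=25, a=1
  step 9: m=18, q=20, a=2
  step 10: m=22, q=17, a=2
  step 11: m=12, q=40, a=1
  step 12: m=28, q=1, a=56
a_12 = 2*a_0 = 56, so the period closes here.
sqrt(824) = [28; 1, 2, 2, 1, 1, 6, 1, 1, 2, 2, 1, 56]
Period length = 12

12


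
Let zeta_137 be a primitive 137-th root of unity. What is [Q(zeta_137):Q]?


The degree equals Euler's totient phi(137).
137 = 137
phi(137) = 136

136


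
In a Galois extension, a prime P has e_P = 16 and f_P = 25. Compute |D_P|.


|D_P| = e * f
= 16 * 25
= 400

400


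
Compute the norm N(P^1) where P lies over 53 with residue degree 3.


N(P^a) = p^(a*f)
= 53^(1*3)
= 53^3
= 148877

148877


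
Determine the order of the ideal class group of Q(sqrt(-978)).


K = Q(sqrt(-978)). d mod 4 = 2, so D = disc(K) = 4d = -3912
h(K) equals the number of primitive reduced positive-definite forms (a, b, c) = a*x^2 + b*x*y + c*y^2 with b^2 - 4ac = D,
where reduced means |b| <= a <= c, with b >= 0 whenever |b| = a or a = c, and primitive means gcd(a, b, c) = 1.
Reduced forces 3a^2 <= |D| = 3912, so 1 <= a <= 36; b must have the parity of D, and c = (b^2 - D)/(4a) must be an integer >= a.
Enumerate a = 1..36, b in [-a, a]:
  a=1: (1, 0, 978)  [1]
  a=2: (2, 0, 489)  [1]
  a=3: (3, 0, 326)  [1]
  a=4..5: none
  a=6: (6, 0, 163)  [1]
  a=7: (7, -6, 141), (7, 6, 141)  [2]
  a=8..10: none
  a=11: (11, -2, 89), (11, 2, 89)  [2]
  a=12: none
  a=13: (13, -12, 78), (13, 12, 78)  [2]
  a=14: (14, -8, 71), (14, 8, 71)  [2]
  a=15..16: none
  a=17: (17, -10, 59), (17, 10, 59)  [2]
  a=18..20: none
  a=21: (21, -6, 47), (21, 6, 47)  [2]
  a=22: (22, -20, 49), (22, 20, 49)  [2]
  a=23..25: none
  a=26: (26, -12, 39), (26, 12, 39)  [2]
  a=27..30: none
  a=31: (31, -26, 37), (31, 26, 37)  [2]
  a=32: none
  a=33: (33, -24, 34), (33, 24, 34)  [2]
  a=34..36: none
Total reduced forms: 1 + 1 + 1 + 1 + 2 + 2 + 2 + 2 + 2 + 2 + 2 + 2 + 2 + 2 = 24
h = 24

24


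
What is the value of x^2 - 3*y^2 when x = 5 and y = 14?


x^2 - d*y^2
= 5^2 - 3*14^2
= 25 - 588
= -563

-563
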